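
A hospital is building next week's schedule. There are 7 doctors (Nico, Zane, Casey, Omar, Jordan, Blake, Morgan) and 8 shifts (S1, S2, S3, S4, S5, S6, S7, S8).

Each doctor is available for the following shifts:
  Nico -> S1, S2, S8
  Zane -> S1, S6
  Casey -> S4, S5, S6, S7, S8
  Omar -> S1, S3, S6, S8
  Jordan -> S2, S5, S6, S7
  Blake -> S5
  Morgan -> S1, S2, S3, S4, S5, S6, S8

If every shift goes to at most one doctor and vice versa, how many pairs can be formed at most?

For example, pair Nico–S8, Zane–S1, Casey–S6, Omar–S3, Jordan–S7, Blake–S5, Morgan–S2.
This saturates every doctor, so 7 is the maximum.

7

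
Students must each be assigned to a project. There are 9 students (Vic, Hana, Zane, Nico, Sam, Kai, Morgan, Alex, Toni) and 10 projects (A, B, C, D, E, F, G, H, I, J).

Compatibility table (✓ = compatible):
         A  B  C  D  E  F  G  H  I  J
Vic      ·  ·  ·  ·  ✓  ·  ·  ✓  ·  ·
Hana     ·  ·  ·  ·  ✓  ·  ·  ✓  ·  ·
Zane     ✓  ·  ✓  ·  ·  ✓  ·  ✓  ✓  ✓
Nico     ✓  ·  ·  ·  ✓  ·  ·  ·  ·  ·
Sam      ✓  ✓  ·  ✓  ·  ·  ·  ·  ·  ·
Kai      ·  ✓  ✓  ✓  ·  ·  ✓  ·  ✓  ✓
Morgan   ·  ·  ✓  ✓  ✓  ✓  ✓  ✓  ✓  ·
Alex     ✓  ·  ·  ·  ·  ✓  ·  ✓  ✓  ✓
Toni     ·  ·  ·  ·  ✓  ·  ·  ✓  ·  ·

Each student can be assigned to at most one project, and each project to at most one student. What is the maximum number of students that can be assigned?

A valid assignment of size 8: Vic-H, Hana-E, Zane-I, Nico-A, Sam-B, Kai-G, Morgan-F, Alex-J.
The set {Vic, Hana, Toni} has only 2 neighbours ({E, H}), so by Hall's theorem at most 8 of the 9 students can be matched.

8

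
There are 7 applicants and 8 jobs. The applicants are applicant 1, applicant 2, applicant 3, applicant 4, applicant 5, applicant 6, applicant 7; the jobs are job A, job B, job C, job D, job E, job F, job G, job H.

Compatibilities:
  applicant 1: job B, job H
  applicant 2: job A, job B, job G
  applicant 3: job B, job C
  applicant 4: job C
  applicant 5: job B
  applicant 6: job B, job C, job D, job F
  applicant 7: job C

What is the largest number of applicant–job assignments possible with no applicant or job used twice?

One maximum matching: applicant 1→job H, applicant 2→job A, applicant 3→job B, applicant 4→job C, applicant 6→job F.
The set {applicant 3, applicant 4, applicant 5, applicant 7} has only 2 neighbours ({job B, job C}), so by Hall's theorem at most 5 of the 7 applicants can be matched.

5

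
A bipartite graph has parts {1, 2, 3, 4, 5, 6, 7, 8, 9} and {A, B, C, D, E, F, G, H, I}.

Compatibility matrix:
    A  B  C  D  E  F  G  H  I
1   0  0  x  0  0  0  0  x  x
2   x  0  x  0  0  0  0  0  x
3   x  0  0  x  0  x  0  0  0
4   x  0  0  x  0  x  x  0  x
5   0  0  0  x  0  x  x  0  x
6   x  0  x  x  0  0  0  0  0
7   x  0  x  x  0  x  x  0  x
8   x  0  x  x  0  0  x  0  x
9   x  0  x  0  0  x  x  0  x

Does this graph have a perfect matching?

The set {2, 3, 4, 5, 6, 7, 8, 9} has only 6 neighbours ({A, C, D, F, G, I}), so by Hall's theorem at most 7 of the 9 left vertices can be matched.
Hence no matching covers every left vertex.

No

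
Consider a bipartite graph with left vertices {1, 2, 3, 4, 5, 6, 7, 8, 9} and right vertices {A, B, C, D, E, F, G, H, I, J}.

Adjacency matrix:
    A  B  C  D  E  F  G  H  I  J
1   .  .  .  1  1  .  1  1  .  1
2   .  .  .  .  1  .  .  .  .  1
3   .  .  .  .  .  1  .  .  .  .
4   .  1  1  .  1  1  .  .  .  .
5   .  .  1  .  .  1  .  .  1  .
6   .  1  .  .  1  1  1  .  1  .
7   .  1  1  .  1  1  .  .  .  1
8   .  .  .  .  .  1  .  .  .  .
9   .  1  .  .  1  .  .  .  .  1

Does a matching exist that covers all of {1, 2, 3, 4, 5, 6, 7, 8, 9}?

No

The set {3, 8} has only 1 neighbour ({F}), so by Hall's theorem at most 8 of the 9 left vertices can be matched.
Hence no matching covers every left vertex.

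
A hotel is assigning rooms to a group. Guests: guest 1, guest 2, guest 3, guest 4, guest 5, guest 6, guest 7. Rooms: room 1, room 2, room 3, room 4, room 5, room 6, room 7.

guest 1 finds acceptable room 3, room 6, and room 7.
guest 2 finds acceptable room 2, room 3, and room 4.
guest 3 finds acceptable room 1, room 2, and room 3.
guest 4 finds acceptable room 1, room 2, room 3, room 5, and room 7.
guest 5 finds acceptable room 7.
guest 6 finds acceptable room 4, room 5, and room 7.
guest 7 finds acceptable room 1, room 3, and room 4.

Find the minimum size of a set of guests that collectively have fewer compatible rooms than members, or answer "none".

none

A matching saturating every guest exists, for instance guest 1→room 6, guest 2→room 4, guest 3→room 1, guest 4→room 2, guest 5→room 7, guest 6→room 5, guest 7→room 3.
By Hall's marriage theorem, this means |N(S)| ≥ |S| for every subset S, so no violating subset exists.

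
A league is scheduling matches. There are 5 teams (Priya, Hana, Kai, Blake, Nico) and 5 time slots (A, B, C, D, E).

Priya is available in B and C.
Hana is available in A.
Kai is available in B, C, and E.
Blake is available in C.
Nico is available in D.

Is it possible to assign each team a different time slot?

Yes

A valid assignment of size 5: Priya-B, Hana-A, Kai-E, Blake-C, Nico-D.
Every team is matched, so this is a perfect matching.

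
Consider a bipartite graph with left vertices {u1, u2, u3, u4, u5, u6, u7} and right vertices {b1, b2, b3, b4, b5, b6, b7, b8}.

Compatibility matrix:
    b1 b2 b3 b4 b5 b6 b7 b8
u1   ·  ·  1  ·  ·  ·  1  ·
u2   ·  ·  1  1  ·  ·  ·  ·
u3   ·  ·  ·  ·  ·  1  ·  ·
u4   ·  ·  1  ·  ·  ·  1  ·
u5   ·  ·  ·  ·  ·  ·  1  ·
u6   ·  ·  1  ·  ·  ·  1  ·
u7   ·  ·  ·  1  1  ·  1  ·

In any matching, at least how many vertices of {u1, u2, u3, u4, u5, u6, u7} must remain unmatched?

2

For example, pair u1-b7, u2-b4, u3-b6, u4-b3, u7-b5.
The set {u1, u4, u5, u6} has only 2 neighbours ({b3, b7}), so by Hall's theorem at most 5 of the 7 left vertices can be matched.
That matches 5 of the 7, leaving 2 unmatched; no matching can do better.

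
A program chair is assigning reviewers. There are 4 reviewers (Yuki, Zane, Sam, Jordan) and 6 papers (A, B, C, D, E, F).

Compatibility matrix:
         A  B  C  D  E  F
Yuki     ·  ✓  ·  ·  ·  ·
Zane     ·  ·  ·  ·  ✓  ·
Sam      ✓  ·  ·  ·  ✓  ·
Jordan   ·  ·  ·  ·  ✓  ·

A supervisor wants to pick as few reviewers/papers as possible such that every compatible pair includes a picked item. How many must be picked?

{Yuki, Sam, E} is a vertex cover of size 3: every edge has an endpoint in this set.
No smaller cover exists because Yuki–B, Zane–E, Sam–A is a matching of size 3, and a cover must include an endpoint of each of these disjoint edges (König's theorem).

3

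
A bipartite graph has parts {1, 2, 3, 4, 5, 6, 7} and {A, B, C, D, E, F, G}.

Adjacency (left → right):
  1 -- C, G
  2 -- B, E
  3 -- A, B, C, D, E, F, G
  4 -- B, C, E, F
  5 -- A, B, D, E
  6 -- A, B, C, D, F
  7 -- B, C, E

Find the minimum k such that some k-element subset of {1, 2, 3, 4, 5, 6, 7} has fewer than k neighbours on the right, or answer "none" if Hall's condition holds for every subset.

none

A matching saturating every left vertex exists, for instance 1→G, 2→E, 3→A, 4→C, 5→D, 6→F, 7→B.
By Hall's marriage theorem, this means |N(S)| ≥ |S| for every subset S, so no violating subset exists.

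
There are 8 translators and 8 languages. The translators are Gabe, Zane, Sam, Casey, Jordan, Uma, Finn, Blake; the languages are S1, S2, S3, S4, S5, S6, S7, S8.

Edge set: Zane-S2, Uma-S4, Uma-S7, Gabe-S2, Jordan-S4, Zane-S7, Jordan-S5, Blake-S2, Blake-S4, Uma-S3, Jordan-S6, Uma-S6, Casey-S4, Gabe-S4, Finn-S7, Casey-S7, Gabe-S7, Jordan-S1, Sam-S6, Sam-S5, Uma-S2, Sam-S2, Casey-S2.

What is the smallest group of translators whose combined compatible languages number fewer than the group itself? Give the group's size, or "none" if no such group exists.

4

Take S = {Gabe, Zane, Casey, Finn}. Its neighbourhood is {S2, S4, S7}, so |N(S)| = 3 < |S| = 4.
Every subset of size less than 4 has at least as many neighbours as members, so 4 is the minimum.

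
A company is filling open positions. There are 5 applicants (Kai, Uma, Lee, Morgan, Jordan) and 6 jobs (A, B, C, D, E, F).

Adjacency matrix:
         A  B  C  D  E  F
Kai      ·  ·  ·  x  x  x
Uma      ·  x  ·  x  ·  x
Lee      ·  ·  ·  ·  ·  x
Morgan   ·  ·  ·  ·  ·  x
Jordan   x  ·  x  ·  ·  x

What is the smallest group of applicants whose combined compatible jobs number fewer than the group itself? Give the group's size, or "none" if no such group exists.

2

Take S = {Lee, Morgan}. Its neighbourhood is {F}, so |N(S)| = 1 < |S| = 2.
No single vertex violates Hall's condition since each has at least one neighbour, so 2 is the minimum.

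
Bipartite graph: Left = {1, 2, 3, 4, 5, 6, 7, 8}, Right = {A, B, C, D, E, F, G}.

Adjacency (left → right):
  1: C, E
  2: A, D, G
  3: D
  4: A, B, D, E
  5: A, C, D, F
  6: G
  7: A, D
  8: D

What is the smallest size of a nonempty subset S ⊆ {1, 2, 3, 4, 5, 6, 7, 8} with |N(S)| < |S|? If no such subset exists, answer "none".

2

Take S = {3, 8}. Its neighbourhood is {D}, so |N(S)| = 1 < |S| = 2.
No single vertex violates Hall's condition since each has at least one neighbour, so 2 is the minimum.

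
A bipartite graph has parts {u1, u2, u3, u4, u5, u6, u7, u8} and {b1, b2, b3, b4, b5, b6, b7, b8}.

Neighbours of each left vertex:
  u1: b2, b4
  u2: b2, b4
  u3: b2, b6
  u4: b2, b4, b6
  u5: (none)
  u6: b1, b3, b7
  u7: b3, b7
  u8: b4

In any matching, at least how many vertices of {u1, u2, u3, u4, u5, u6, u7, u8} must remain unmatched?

For example, pair u1→b2, u2→b4, u3→b6, u6→b7, u7→b3.
The set {u1, u2, u3, u4, u5, u8} has only 3 neighbours ({b2, b4, b6}), so by Hall's theorem at most 5 of the 8 left vertices can be matched.
That matches 5 of the 8, leaving 3 unmatched; no matching can do better.

3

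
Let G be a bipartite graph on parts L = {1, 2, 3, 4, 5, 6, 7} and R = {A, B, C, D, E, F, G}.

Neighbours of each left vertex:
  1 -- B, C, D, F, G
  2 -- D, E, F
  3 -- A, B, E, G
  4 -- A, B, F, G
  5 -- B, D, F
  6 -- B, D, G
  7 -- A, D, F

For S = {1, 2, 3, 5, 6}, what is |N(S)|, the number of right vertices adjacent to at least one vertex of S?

7

The union of neighbours of {1, 2, 3, 5, 6} is {A, B, C, D, E, F, G}, which has 7 elements.
Since |N(S)| = 7 ≥ |S| = 5, Hall's condition holds for this subset.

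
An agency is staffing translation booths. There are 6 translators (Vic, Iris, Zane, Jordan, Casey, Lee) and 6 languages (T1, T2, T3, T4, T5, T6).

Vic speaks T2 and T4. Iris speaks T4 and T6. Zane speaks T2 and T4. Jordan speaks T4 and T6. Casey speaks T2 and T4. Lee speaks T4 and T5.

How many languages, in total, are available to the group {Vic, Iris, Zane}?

3

The union of neighbours of {Vic, Iris, Zane} is {T2, T4, T6}, which has 3 elements.
Since |N(S)| = 3 ≥ |S| = 3, Hall's condition holds for this subset.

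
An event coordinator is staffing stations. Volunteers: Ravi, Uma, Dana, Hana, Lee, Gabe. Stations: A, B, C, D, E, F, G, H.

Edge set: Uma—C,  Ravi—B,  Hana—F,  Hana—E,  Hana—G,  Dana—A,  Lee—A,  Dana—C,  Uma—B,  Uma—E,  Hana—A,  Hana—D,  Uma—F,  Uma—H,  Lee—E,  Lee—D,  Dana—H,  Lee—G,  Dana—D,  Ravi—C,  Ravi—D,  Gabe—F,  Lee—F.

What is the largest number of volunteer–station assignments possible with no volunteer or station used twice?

One maximum matching: Ravi–B, Uma–E, Dana–C, Hana–A, Lee–G, Gabe–F.
All 6 volunteers are matched, so no larger matching exists.

6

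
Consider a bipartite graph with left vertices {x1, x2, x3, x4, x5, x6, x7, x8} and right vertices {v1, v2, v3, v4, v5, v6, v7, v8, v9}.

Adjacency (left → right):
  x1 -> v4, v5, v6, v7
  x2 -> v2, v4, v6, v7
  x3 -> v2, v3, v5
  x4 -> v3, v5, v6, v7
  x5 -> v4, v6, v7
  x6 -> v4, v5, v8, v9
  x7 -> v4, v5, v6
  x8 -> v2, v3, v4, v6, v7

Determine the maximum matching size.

For example, pair x1–v5, x2–v4, x3–v2, x4–v3, x5–v7, x6–v8, x7–v6.
The set {x1, x2, x3, x4, x5, x7, x8} has only 6 neighbours ({v2, v3, v4, v5, v6, v7}), so by Hall's theorem at most 7 of the 8 left vertices can be matched.

7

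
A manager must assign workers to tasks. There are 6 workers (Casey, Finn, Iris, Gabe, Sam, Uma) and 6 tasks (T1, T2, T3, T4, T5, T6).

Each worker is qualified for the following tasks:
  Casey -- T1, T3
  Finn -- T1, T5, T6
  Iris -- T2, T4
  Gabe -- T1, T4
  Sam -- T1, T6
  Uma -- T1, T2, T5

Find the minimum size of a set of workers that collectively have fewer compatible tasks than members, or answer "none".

none

A matching saturating every worker exists, for instance Casey→T3, Finn→T5, Iris→T4, Gabe→T1, Sam→T6, Uma→T2.
By Hall's marriage theorem, this means |N(S)| ≥ |S| for every subset S, so no violating subset exists.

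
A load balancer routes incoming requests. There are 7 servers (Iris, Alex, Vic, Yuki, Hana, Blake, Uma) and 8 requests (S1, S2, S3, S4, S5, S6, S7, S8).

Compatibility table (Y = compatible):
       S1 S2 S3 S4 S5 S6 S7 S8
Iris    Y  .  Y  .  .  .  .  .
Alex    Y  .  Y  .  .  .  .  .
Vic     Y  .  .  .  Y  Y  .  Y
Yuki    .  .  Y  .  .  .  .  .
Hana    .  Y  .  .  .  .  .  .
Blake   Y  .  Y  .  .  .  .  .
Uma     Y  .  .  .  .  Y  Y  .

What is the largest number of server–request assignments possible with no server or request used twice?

5

A valid assignment of size 5: Iris-S1, Alex-S3, Vic-S8, Hana-S2, Uma-S7.
The set {Iris, Alex, Yuki, Blake} has only 2 neighbours ({S1, S3}), so by Hall's theorem at most 5 of the 7 servers can be matched.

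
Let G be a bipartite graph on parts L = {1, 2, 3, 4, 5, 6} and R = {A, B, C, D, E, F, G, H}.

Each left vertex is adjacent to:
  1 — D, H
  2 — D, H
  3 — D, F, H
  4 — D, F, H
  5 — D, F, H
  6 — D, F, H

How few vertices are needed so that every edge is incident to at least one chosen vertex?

3

The 3 edges 1–H, 2–D, 3–F form a matching, so any vertex cover needs at least 3 vertices (one per matched edge).
Conversely {D, F, H} meets every edge and has exactly 3 vertices, so 3 is optimal.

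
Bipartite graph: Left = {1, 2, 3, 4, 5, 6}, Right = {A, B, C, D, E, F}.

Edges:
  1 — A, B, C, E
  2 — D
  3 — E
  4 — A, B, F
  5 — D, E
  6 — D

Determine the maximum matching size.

For example, pair 1-C, 2-D, 3-E, 4-B.
The set {2, 3, 5, 6} has only 2 neighbours ({D, E}), so by Hall's theorem at most 4 of the 6 left vertices can be matched.

4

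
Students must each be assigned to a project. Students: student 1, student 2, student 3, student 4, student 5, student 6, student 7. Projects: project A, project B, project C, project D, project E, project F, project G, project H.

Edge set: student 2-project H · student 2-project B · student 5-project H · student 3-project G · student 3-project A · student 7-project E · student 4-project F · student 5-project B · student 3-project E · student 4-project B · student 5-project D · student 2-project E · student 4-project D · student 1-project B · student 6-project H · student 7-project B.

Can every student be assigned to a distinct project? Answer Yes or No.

No

The set {student 1, student 2, student 6, student 7} has only 3 neighbours ({project B, project E, project H}), so by Hall's theorem at most 6 of the 7 students can be matched.
Hence no matching covers every student.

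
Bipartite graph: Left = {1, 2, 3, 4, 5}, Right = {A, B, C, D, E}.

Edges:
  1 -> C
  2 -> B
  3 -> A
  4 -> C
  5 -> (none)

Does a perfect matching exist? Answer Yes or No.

The set {1, 4, 5} has only 1 neighbour ({C}), so by Hall's theorem at most 3 of the 5 left vertices can be matched.
Hence no matching covers every left vertex.

No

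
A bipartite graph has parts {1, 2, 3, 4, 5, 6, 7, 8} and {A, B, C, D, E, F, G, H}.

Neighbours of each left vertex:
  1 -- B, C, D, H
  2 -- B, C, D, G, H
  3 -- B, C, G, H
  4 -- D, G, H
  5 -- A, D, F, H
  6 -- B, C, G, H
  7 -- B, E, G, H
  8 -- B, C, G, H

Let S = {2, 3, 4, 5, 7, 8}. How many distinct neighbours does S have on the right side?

The union of neighbours of {2, 3, 4, 5, 7, 8} is {A, B, C, D, E, F, G, H}, which has 8 elements.
Since |N(S)| = 8 ≥ |S| = 6, Hall's condition holds for this subset.

8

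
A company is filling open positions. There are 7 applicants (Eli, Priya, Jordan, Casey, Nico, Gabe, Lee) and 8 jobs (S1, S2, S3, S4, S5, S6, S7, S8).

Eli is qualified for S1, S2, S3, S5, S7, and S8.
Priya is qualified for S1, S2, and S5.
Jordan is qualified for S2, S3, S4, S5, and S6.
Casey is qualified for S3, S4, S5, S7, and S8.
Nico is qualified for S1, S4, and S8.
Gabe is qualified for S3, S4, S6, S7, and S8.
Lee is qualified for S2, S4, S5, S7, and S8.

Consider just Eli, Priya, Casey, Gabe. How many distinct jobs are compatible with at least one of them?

The union of neighbours of {Eli, Priya, Casey, Gabe} is {S1, S2, S3, S4, S5, S6, S7, S8}, which has 8 elements.
Since |N(S)| = 8 ≥ |S| = 4, Hall's condition holds for this subset.

8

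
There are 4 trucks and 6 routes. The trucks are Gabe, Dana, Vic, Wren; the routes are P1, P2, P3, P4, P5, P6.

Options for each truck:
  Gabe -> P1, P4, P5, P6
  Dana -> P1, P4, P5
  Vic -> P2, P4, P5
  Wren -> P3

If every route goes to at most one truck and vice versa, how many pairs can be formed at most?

One maximum matching: Gabe→P1, Dana→P4, Vic→P5, Wren→P3.
All 4 trucks are matched, so no larger matching exists.

4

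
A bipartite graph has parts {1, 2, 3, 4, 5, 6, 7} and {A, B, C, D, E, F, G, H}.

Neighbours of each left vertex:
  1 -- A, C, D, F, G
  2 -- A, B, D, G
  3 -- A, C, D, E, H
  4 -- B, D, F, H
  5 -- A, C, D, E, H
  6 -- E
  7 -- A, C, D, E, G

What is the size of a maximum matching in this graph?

7

For example, pair 1–A, 2–B, 3–H, 4–F, 5–D, 6–E, 7–G.
This saturates every left vertex, so 7 is the maximum.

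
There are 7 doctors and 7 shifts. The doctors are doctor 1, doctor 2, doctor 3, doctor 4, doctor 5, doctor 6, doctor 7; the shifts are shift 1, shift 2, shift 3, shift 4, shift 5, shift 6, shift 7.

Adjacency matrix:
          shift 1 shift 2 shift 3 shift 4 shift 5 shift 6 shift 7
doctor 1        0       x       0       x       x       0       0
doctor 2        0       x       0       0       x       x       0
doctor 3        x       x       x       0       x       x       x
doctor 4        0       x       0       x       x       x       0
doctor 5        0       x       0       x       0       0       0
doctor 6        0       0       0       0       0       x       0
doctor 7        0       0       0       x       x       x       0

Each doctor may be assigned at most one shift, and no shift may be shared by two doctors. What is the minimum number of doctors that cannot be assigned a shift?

For example, pair doctor 1→shift 5, doctor 2→shift 6, doctor 3→shift 7, doctor 4→shift 2, doctor 5→shift 4.
The set {doctor 1, doctor 2, doctor 4, doctor 5, doctor 6, doctor 7} has only 4 neighbours ({shift 2, shift 4, shift 5, shift 6}), so by Hall's theorem at most 5 of the 7 doctors can be matched.
That matches 5 of the 7, leaving 2 unmatched; no matching can do better.

2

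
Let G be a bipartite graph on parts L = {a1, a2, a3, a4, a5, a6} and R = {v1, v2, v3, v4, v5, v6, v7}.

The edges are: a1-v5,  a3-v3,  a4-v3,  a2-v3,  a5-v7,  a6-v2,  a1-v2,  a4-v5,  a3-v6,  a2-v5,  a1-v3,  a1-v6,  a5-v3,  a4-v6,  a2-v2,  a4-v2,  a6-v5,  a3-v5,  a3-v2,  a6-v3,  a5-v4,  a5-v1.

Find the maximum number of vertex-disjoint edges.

5

A valid assignment of size 5: a1→v3, a2→v5, a3→v6, a4→v2, a5→v7.
The set {a1, a2, a3, a4, a6} has only 4 neighbours ({v2, v3, v5, v6}), so by Hall's theorem at most 5 of the 6 left vertices can be matched.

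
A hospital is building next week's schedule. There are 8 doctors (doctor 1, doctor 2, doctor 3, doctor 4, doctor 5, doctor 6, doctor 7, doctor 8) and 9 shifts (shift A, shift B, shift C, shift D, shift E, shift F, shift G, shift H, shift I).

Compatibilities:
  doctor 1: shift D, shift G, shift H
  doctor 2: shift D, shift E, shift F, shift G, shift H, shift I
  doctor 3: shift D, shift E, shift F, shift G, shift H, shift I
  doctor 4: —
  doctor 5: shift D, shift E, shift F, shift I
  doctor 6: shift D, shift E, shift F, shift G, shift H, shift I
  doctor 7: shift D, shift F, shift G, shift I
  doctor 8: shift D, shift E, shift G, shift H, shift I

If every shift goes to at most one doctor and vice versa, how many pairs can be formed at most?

A valid assignment of size 6: doctor 1–shift H, doctor 2–shift D, doctor 3–shift I, doctor 5–shift E, doctor 6–shift F, doctor 7–shift G.
The set {doctor 1, doctor 2, doctor 3, doctor 4, doctor 5, doctor 6, doctor 7, doctor 8} has only 6 neighbours ({shift D, shift E, shift F, shift G, shift H, shift I}), so by Hall's theorem at most 6 of the 8 doctors can be matched.

6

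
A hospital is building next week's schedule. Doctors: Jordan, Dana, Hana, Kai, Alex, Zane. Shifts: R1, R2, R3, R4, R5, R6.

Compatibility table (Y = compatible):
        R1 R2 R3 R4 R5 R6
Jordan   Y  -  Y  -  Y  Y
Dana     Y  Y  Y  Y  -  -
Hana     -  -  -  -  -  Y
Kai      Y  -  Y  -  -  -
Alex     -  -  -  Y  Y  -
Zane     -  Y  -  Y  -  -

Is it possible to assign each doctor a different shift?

For example, pair Jordan–R3, Dana–R2, Hana–R6, Kai–R1, Alex–R5, Zane–R4.
All 6 doctors are covered.

Yes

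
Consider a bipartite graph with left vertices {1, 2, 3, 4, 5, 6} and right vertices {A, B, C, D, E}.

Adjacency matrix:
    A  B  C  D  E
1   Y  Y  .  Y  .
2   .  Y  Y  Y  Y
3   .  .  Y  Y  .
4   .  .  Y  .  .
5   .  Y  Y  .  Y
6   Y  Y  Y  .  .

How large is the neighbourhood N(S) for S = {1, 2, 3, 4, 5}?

The union of neighbours of {1, 2, 3, 4, 5} is {A, B, C, D, E}, which has 5 elements.
Since |N(S)| = 5 ≥ |S| = 5, Hall's condition holds for this subset.

5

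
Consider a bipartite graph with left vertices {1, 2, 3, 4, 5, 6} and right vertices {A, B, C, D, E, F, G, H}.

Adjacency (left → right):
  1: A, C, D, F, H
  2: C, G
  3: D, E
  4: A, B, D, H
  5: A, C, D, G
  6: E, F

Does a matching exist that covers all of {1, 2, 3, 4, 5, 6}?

Yes

For example, pair 1→A, 2→C, 3→D, 4→B, 5→G, 6→E.
All 6 left vertices are covered.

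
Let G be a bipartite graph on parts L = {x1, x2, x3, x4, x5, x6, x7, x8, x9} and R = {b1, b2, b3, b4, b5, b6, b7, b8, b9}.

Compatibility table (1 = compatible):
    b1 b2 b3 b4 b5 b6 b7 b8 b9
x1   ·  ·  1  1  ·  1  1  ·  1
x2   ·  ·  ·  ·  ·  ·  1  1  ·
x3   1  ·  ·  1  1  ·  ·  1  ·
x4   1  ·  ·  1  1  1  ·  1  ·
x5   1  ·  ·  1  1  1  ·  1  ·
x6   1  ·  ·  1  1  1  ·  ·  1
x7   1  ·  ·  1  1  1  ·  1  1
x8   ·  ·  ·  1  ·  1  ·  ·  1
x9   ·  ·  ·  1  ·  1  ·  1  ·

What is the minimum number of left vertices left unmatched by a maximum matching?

For example, pair x1-b3, x2-b7, x3-b8, x4-b4, x5-b1, x6-b9, x7-b5, x8-b6.
The set {x3, x4, x5, x6, x7, x8, x9} has only 6 neighbours ({b1, b4, b5, b6, b8, b9}), so by Hall's theorem at most 8 of the 9 left vertices can be matched.
That matches 8 of the 9, leaving 1 unmatched; no matching can do better.

1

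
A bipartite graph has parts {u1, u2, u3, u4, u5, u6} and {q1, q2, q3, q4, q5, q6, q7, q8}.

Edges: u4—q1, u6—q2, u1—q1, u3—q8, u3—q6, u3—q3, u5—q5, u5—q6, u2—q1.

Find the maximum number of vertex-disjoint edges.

4

A valid assignment of size 4: u1→q1, u3→q6, u5→q5, u6→q2.
The set {u1, u2, u4} has only 1 neighbour ({q1}), so by Hall's theorem at most 4 of the 6 left vertices can be matched.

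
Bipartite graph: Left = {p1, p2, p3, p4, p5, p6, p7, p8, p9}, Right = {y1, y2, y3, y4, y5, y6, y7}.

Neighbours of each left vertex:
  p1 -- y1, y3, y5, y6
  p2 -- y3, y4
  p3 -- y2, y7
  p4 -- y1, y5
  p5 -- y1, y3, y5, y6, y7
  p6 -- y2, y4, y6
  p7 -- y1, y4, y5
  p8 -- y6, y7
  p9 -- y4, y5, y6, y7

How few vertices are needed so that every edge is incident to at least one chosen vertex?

The 7 edges p1–y3, p2–y4, p3–y7, p4–y5, p5–y6, p6–y2, p7–y1 form a matching, so any vertex cover needs at least 7 vertices (one per matched edge).
Conversely {y1, y2, y3, y4, y5, y6, y7} meets every edge and has exactly 7 vertices, so 7 is optimal.

7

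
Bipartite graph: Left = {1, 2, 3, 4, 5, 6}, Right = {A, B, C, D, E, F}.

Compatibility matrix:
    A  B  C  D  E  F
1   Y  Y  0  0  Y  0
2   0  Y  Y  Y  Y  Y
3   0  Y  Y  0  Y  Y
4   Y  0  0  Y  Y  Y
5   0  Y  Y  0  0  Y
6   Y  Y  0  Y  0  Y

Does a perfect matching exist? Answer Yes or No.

For example, pair 1-A, 2-E, 3-C, 4-D, 5-F, 6-B.
All 6 left vertices are covered.

Yes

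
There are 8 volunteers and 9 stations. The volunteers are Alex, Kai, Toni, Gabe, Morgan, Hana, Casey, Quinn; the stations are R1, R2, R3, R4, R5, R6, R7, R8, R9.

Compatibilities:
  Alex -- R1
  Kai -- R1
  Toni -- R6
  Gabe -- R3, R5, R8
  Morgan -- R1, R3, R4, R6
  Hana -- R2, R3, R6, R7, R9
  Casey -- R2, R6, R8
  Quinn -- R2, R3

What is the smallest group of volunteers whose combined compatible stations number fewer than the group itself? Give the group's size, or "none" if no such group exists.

2

Take S = {Alex, Kai}. Its neighbourhood is {R1}, so |N(S)| = 1 < |S| = 2.
No single vertex violates Hall's condition since each has at least one neighbour, so 2 is the minimum.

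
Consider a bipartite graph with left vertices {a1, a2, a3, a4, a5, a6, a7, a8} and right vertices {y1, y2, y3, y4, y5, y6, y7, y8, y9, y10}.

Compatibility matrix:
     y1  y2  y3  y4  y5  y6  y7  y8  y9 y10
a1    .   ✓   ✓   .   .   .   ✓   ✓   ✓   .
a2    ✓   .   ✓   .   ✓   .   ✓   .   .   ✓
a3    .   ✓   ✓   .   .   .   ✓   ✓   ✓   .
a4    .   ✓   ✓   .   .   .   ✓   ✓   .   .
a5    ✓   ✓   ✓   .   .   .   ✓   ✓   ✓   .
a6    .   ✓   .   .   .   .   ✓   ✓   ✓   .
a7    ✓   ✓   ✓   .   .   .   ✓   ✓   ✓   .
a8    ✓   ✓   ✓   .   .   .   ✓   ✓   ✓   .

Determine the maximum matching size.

A valid assignment of size 7: a1–y9, a2–y10, a3–y2, a4–y3, a5–y1, a6–y8, a7–y7.
The set {a1, a3, a4, a5, a6, a7, a8} has only 6 neighbours ({y1, y2, y3, y7, y8, y9}), so by Hall's theorem at most 7 of the 8 left vertices can be matched.

7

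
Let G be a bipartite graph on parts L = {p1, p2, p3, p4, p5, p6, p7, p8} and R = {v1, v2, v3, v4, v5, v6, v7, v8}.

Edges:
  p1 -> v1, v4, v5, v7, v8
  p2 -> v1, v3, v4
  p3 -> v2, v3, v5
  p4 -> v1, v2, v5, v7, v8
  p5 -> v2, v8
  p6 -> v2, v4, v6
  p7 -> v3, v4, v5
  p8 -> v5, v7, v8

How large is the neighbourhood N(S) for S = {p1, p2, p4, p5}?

The union of neighbours of {p1, p2, p4, p5} is {v1, v2, v3, v4, v5, v7, v8}, which has 7 elements.
Since |N(S)| = 7 ≥ |S| = 4, Hall's condition holds for this subset.

7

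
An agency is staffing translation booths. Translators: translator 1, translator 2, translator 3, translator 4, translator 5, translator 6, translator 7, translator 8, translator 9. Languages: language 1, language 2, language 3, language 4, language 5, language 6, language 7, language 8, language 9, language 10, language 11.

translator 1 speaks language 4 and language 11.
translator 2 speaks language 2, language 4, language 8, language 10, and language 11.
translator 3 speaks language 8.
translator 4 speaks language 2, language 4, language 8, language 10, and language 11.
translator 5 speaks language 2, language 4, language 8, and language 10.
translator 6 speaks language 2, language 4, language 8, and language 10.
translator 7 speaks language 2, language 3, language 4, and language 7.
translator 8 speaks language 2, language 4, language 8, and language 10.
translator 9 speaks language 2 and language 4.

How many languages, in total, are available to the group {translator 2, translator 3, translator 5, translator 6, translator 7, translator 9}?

7

The union of neighbours of {translator 2, translator 3, translator 5, translator 6, translator 7, translator 9} is {language 2, language 3, language 4, language 7, language 8, language 10, language 11}, which has 7 elements.
Since |N(S)| = 7 ≥ |S| = 6, Hall's condition holds for this subset.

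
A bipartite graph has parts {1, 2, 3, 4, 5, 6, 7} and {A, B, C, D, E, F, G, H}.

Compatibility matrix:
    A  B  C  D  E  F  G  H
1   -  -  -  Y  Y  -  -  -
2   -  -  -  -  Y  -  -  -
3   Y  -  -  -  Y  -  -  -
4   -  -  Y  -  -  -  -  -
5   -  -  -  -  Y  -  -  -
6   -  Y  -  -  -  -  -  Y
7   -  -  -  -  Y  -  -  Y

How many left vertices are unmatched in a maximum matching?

A valid assignment of size 6: 1–D, 2–E, 3–A, 4–C, 6–B, 7–H.
The set {2, 5} has only 1 neighbour ({E}), so by Hall's theorem at most 6 of the 7 left vertices can be matched.
That matches 6 of the 7, leaving 1 unmatched; no matching can do better.

1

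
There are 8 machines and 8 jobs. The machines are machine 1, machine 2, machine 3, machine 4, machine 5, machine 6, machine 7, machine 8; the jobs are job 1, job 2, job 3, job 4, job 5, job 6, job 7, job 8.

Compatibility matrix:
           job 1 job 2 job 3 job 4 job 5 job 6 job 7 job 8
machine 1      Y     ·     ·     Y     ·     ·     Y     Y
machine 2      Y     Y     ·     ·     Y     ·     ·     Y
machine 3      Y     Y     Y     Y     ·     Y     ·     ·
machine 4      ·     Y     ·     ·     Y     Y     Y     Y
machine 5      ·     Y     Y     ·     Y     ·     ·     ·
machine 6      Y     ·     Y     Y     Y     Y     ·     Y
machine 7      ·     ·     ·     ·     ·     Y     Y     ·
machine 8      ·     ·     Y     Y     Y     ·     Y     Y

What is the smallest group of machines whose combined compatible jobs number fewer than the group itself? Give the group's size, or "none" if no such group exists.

A matching saturating every machine exists, for instance machine 1→job 8, machine 2→job 2, machine 3→job 4, machine 4→job 7, machine 5→job 3, machine 6→job 1, machine 7→job 6, machine 8→job 5.
By Hall's marriage theorem, this means |N(S)| ≥ |S| for every subset S, so no violating subset exists.

none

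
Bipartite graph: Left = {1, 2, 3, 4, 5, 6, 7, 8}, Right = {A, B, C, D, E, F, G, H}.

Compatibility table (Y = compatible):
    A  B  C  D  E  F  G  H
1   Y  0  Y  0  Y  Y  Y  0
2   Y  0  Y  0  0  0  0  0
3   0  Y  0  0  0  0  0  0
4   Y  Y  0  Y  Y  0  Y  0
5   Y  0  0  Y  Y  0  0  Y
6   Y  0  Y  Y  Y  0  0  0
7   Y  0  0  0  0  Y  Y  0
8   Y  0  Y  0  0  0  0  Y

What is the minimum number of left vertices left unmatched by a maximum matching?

0

One maximum matching: 1–G, 2–A, 3–B, 4–E, 5–H, 6–D, 7–F, 8–C.
All 8 left vertices are matched, so no larger matching exists.
That matches 8 of the 8, leaving 0 unmatched; no matching can do better.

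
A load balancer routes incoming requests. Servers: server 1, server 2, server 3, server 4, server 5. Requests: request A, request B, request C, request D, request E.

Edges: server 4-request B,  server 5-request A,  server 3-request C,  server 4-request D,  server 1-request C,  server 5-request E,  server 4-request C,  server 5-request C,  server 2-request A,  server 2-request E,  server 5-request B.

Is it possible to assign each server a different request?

No

The set {server 1, server 3} has only 1 neighbour ({request C}), so by Hall's theorem at most 4 of the 5 servers can be matched.
Hence no matching covers every server.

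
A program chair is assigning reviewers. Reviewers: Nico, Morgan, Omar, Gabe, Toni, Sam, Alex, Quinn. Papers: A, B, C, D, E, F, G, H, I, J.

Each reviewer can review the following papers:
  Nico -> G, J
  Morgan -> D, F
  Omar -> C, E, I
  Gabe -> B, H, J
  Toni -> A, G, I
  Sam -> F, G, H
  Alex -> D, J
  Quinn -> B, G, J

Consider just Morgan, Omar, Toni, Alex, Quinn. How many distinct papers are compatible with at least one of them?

9

The union of neighbours of {Morgan, Omar, Toni, Alex, Quinn} is {A, B, C, D, E, F, G, I, J}, which has 9 elements.
Since |N(S)| = 9 ≥ |S| = 5, Hall's condition holds for this subset.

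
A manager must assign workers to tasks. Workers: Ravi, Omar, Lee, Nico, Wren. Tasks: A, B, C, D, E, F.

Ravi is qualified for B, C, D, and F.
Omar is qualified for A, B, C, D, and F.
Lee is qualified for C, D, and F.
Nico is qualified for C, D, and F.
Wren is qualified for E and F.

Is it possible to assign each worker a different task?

Yes

One maximum matching: Ravi→B, Omar→A, Lee→C, Nico→F, Wren→E.
Every worker is matched, so this matching saturates all of them.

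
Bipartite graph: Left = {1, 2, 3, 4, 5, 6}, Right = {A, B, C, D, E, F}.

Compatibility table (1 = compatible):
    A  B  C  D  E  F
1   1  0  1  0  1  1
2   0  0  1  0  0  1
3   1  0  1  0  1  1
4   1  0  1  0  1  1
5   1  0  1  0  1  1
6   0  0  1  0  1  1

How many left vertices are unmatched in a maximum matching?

For example, pair 1–A, 2–F, 3–C, 4–E.
The set {1, 2, 3, 4, 5, 6} has only 4 neighbours ({A, C, E, F}), so by Hall's theorem at most 4 of the 6 left vertices can be matched.
That matches 4 of the 6, leaving 2 unmatched; no matching can do better.

2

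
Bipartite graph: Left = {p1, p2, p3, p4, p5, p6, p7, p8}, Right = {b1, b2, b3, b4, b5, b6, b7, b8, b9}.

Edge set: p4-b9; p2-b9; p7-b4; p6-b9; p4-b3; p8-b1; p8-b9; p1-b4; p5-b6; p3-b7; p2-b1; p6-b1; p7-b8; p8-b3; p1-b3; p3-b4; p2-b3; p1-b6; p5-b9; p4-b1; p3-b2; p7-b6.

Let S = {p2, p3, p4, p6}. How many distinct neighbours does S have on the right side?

The union of neighbours of {p2, p3, p4, p6} is {b1, b2, b3, b4, b7, b9}, which has 6 elements.
Since |N(S)| = 6 ≥ |S| = 4, Hall's condition holds for this subset.

6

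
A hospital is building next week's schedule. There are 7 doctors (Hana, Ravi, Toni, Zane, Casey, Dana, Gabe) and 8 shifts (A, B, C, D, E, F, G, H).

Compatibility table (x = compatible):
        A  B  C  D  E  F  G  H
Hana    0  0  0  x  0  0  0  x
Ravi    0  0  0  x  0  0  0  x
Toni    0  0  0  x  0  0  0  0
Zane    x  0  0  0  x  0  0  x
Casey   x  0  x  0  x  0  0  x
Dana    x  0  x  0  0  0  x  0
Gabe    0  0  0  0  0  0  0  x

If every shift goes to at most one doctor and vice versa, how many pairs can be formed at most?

5

For example, pair Hana–H, Ravi–D, Zane–A, Casey–E, Dana–C.
The set {Hana, Ravi, Toni, Gabe} has only 2 neighbours ({D, H}), so by Hall's theorem at most 5 of the 7 doctors can be matched.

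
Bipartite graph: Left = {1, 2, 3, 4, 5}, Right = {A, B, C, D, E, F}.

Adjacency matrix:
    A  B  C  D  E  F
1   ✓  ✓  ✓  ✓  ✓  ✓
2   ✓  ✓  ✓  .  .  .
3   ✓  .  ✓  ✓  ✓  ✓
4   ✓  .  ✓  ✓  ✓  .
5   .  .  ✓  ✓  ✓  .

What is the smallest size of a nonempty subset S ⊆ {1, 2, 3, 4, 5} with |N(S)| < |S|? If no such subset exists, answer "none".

none

A matching saturating every left vertex exists, for instance 1→A, 2→B, 3→F, 4→C, 5→E.
By Hall's marriage theorem, this means |N(S)| ≥ |S| for every subset S, so no violating subset exists.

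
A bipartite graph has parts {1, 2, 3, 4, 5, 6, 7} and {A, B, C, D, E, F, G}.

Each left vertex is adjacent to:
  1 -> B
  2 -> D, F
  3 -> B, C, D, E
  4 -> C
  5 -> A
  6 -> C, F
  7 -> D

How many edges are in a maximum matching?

6

One maximum matching: 1-B, 2-D, 3-E, 4-C, 5-A, 6-F.
The set {2, 4, 6, 7} has only 3 neighbours ({C, D, F}), so by Hall's theorem at most 6 of the 7 left vertices can be matched.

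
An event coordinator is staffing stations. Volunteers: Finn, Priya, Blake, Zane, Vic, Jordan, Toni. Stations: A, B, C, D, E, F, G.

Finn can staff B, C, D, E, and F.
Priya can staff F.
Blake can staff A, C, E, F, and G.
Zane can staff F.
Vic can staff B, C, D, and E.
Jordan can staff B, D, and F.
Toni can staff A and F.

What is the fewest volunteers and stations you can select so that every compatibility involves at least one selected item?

A maximum matching has 6 edges (e.g. Finn–D, Priya–F, Blake–G, Vic–E, Jordan–B, Toni–A).
By König's theorem the minimum vertex cover has the same size. One such cover is {Finn, Blake, Vic, Jordan, Toni, F}.

6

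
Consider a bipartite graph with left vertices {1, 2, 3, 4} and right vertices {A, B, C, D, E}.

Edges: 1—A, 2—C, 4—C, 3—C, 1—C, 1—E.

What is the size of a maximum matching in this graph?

2

One maximum matching: 1→E, 2→C.
The set {2, 3, 4} has only 1 neighbour ({C}), so by Hall's theorem at most 2 of the 4 left vertices can be matched.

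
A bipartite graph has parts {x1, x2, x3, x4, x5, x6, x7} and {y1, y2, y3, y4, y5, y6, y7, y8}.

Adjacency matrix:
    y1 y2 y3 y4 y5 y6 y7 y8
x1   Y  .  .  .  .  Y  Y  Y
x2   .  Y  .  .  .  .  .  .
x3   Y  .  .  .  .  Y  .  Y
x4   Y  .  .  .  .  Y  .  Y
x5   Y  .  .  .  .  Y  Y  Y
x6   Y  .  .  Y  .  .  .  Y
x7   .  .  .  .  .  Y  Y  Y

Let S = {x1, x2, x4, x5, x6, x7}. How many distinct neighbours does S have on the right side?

6

The union of neighbours of {x1, x2, x4, x5, x6, x7} is {y1, y2, y4, y6, y7, y8}, which has 6 elements.
Since |N(S)| = 6 ≥ |S| = 6, Hall's condition holds for this subset.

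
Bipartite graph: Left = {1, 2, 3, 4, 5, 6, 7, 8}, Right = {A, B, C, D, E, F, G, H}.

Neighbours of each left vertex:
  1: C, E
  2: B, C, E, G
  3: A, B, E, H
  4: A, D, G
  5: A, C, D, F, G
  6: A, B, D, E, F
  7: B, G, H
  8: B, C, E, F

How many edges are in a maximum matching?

A valid assignment of size 8: 1→C, 2→E, 3→H, 4→D, 5→A, 6→F, 7→G, 8→B.
All 8 left vertices are matched, so no larger matching exists.

8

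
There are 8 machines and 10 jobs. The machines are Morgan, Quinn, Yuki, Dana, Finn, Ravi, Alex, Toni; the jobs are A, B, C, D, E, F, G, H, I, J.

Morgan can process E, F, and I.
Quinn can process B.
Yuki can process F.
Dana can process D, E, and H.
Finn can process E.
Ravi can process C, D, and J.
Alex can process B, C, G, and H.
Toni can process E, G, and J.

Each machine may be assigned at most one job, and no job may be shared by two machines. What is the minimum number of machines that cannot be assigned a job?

One maximum matching: Morgan-I, Quinn-B, Yuki-F, Dana-D, Finn-E, Ravi-C, Alex-G, Toni-J.
All 8 machines are matched, so no larger matching exists.
That matches 8 of the 8, leaving 0 unmatched; no matching can do better.

0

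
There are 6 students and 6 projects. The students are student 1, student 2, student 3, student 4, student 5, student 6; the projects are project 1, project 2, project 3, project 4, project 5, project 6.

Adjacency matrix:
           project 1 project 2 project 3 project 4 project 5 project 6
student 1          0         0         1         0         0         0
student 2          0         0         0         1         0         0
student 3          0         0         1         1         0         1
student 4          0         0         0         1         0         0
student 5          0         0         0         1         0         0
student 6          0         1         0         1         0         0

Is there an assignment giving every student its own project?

The set {student 2, student 4, student 5} has only 1 neighbour ({project 4}), so by Hall's theorem at most 4 of the 6 students can be matched.
Hence no matching covers every student.

No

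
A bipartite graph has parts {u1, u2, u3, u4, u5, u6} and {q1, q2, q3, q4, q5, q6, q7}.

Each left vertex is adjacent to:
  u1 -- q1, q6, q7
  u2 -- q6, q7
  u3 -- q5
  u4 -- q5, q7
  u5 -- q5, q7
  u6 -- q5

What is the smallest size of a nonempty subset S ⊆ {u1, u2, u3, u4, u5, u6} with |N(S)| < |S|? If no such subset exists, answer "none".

Take S = {u3, u6}. Its neighbourhood is {q5}, so |N(S)| = 1 < |S| = 2.
No single vertex violates Hall's condition since each has at least one neighbour, so 2 is the minimum.

2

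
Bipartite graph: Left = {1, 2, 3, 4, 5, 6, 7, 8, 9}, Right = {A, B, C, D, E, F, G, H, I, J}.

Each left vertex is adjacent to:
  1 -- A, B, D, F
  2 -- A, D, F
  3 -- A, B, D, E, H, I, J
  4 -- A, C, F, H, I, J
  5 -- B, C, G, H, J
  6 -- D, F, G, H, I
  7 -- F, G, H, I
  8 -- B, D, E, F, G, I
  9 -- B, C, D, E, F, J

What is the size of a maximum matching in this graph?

One maximum matching: 1→B, 2→D, 3→A, 4→H, 5→G, 6→F, 7→I, 8→E, 9→J.
All 9 left vertices are matched, so no larger matching exists.

9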